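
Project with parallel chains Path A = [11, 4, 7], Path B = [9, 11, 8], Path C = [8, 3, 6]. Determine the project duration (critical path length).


Path A: 11 + 4 + 7 = 22
Path B: 9 + 11 + 8 = 28
Path C: 8 + 3 + 6 = 17
Critical path = longest = max(22, 28, 17)
= 28 (Path B)


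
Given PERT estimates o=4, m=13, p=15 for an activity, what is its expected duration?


te = (o + 4m + p) / 6
= (4 + 4×13 + 15) / 6
= (4 + 52 + 15) / 6
= 71 / 6
= 11.83


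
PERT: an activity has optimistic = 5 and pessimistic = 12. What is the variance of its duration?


σ² = ((p - o) / 6)² = (p - o)² / 36
= (12 - 5)² / 36
= 7² / 36
= 49 / 36
= 1.3611


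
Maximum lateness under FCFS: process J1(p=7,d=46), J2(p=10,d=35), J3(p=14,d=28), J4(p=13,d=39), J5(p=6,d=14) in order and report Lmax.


Lateness per job (L = C - d):
  J1: C=7, d=46, L=-39
  J2: C=17, d=35, L=-18
  J3: C=31, d=28, L=3
  J4: C=44, d=39, L=5
  J5: C=50, d=14, L=36
Lmax = max(-39, -18, 3, 5, 36)
= 36


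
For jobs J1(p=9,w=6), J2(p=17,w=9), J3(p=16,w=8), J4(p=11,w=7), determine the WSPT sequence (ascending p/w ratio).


WSPT (Smith's rule): sort by p/w ascending
  J1: p/w = 9/6 = 1.500
  J4: p/w = 11/7 = 1.571
  J2: p/w = 17/9 = 1.889
  J3: p/w = 16/8 = 2.000
Order: J1 → J4 → J2 → J3


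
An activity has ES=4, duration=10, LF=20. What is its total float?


EF = ES + duration = 4 + 10 = 14
LS = LF - duration = 20 - 10 = 10
Total Float = LF - EF = 20 - 14
(or LS - ES = 10 - 4)
= 6


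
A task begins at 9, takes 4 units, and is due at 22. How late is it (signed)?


Completion = 9 + 4 = 13
Lateness = C - d = 13 - 22
= -9


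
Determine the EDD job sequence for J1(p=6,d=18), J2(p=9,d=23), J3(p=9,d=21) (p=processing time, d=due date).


EDD: sort by earliest due date
  J1: d=18, p=6
  J3: d=21, p=9
  J2: d=23, p=9
Order: J1 → J3 → J2


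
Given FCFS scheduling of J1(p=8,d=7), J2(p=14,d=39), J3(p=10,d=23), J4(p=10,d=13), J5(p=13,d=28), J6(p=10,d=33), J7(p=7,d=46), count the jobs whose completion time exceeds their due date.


Completion vs due date:
  J1: C=8, d=7 → TARDY
  J2: C=22, d=39 → on time
  J3: C=32, d=23 → TARDY
  J4: C=42, d=13 → TARDY
  J5: C=55, d=28 → TARDY
  J6: C=65, d=33 → TARDY
  J7: C=72, d=46 → TARDY
Tardy jobs: J1, J3, J4, J5, J6, J7
Count = 6


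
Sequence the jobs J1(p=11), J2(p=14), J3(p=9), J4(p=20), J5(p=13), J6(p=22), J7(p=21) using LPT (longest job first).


LPT: sort by longest processing time first
  J6: p=22
  J7: p=21
  J4: p=20
  J2: p=14
  J5: p=13
  J1: p=11
  J3: p=9
Order: J6 → J7 → J4 → J2 → J5 → J1 → J3


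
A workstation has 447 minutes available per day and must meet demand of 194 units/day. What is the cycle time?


Cycle time = available time / demand
= 447 / 194
= 2.30 min/unit


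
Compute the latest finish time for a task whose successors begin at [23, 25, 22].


LF = min of all successor start times
Successors start at: [23, 25, 22]
LF = min(23, 25, 22)
= 22


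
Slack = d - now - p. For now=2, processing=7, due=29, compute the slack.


Slack = due - current_time - processing
= 29 - 2 - 7
= 20


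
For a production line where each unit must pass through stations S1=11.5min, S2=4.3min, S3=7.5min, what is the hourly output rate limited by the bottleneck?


Bottleneck = longest station time
Station times: [11.5, 4.3, 7.5]
Max = 11.5 min
Rate = 60 / 11.5
= 5.22 units/hour (bottleneck: 11.5min)


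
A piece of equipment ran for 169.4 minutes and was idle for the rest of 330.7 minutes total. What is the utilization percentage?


Utilization = busy / total × 100
= 169.4 / 330.7 × 100
= 51.2%


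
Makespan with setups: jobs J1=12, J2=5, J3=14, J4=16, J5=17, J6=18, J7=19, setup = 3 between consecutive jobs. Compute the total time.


Makespan = Σ processing + (n-1) × setup
= (12 + 5 + 14 + 16 + 17 + 18 + 19) + (7-1)×3
= 101 + 18
= 119 time units


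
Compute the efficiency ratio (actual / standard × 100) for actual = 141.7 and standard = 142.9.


Efficiency = (actual / standard) × 100
= (141.7 / 142.9) × 100
= 99.2%


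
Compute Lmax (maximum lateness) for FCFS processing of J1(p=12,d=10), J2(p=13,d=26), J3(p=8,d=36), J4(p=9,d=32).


Lateness per job (L = C - d):
  J1: C=12, d=10, L=2
  J2: C=25, d=26, L=-1
  J3: C=33, d=36, L=-3
  J4: C=42, d=32, L=10
Lmax = max(2, -1, -3, 10)
= 10


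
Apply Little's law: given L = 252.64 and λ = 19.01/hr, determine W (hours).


Little's law: L = λW → W = L / λ
= 252.64 / 19.01
= 13.29 hours


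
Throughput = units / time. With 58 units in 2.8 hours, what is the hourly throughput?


Throughput = units / time
= 58 / 2.8
= 20.7 units/hour


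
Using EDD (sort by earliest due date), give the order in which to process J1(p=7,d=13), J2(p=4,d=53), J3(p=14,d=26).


EDD: sort by earliest due date
  J1: d=13, p=7
  J3: d=26, p=14
  J2: d=53, p=4
Order: J1 → J3 → J2


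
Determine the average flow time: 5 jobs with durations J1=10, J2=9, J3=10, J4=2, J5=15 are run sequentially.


Completion times:
  J1: completes at 10
  J2: completes at 19
  J3: completes at 29
  J4: completes at 31
  J5: completes at 46
Sum = 135
Average = 135/5
= 27.00


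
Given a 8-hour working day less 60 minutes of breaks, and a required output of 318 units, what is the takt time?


Available = 8×60 - 60 = 420 min
Takt time = 420 / 318
= 1.32 min/unit


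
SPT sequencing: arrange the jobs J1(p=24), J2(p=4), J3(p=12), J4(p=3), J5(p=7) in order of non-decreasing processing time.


SPT: sort by shortest processing time
  J4: p=3
  J2: p=4
  J5: p=7
  J3: p=12
  J1: p=24
Order: J4 → J2 → J5 → J3 → J1


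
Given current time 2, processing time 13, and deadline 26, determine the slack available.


Slack = due - current_time - processing
= 26 - 2 - 13
= 11


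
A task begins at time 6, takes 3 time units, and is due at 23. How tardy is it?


Completion = start + processing = 6 + 3 = 9
Tardiness = max(0, C - d) = max(0, 9 - 23)
= max(0, -14)
= 0


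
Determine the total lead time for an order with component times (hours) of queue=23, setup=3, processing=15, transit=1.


Lead time = queue + setup + processing + transit
= 23 + 3 + 15 + 1
= 42 hours


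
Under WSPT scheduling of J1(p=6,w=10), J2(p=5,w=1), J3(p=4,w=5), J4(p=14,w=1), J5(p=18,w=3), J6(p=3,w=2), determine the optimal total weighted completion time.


WSPT order (by p/w): J1 → J3 → J6 → J2 → J5 → J4
  J1: C=6, w·C=10×6=60
  J3: C=10, w·C=5×10=50
  J6: C=13, w·C=2×13=26
  J2: C=18, w·C=1×18=18
  J5: C=36, w·C=3×36=108
  J4: C=50, w·C=1×50=50
Σ w·C = 312
= 312


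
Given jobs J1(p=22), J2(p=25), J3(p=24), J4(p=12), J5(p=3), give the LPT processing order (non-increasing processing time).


LPT: sort by longest processing time first
  J2: p=25
  J3: p=24
  J1: p=22
  J4: p=12
  J5: p=3
Order: J2 → J3 → J1 → J4 → J5


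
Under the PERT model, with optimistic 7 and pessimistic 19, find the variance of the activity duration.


σ² = ((p - o) / 6)² = (p - o)² / 36
= (19 - 7)² / 36
= 12² / 36
= 144 / 36
= 4.0000


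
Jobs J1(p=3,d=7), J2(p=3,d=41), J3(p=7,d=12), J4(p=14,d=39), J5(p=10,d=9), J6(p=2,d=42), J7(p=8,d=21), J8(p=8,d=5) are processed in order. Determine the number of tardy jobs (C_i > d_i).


Completion vs due date:
  J1: C=3, d=7 → on time
  J2: C=6, d=41 → on time
  J3: C=13, d=12 → TARDY
  J4: C=27, d=39 → on time
  J5: C=37, d=9 → TARDY
  J6: C=39, d=42 → on time
  J7: C=47, d=21 → TARDY
  J8: C=55, d=5 → TARDY
Tardy jobs: J3, J5, J7, J8
Count = 4


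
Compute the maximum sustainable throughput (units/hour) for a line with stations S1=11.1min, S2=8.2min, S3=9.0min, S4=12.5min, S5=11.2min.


Bottleneck = longest station time
Station times: [11.1, 8.2, 9.0, 12.5, 11.2]
Max = 12.5 min
Rate = 60 / 12.5
= 4.80 units/hour (bottleneck: 12.5min)


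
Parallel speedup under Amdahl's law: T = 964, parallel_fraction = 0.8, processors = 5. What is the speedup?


Amdahl's law: T_p = T × ((1-p) + p/N)
= 964 × ((1-0.8) + 0.8/5)
= 964 × (0.20 + 0.1600)
= 964 × 0.3600
= 347.04
Speedup = 964/347.04
= 2.78×


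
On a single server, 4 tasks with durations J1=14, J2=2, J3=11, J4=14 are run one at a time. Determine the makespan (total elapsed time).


Sequential makespan: sum all processing times
= 14 + 2 + 11 + 14
= 41 time units


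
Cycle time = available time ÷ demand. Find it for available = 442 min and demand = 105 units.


Cycle time = available time / demand
= 442 / 105
= 4.21 min/unit


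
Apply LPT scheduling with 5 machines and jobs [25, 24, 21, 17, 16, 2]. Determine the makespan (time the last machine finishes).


Jobs (LPT sorted): [25, 24, 21, 17, 16, 2]
Machines: 5
  J=25 → Machine 1 (load: 0+25=25)
  J=24 → Machine 2 (load: 0+24=24)
  J=21 → Machine 3 (load: 0+21=21)
  J=17 → Machine 4 (load: 0+17=17)
  J=16 → Machine 5 (load: 0+16=16)
  J=2 → Machine 5 (load: 16+2=18)
Machine loads: [25, 24, 21, 17, 18]
Makespan = max = 25 time units


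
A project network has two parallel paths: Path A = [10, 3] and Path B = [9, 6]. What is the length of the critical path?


Path A: 10 + 3 = 13
Path B: 9 + 6 = 15
Critical path = longest = max(13, 15)
= 15 (Path B)


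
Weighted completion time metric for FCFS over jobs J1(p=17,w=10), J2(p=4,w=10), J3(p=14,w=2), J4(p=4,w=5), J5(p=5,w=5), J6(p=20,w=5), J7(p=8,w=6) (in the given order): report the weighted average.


Completion times:
  J1: C=17, w×C=10×17=170
  J2: C=21, w×C=10×21=210
  J3: C=35, w×C=2×35=70
  J4: C=39, w×C=5×39=195
  J5: C=44, w×C=5×44=220
  J6: C=64, w×C=5×64=320
  J7: C=72, w×C=6×72=432
Sum w×C = 1617
Sum w = 43
Weighted avg = 1617/43
= 37.60


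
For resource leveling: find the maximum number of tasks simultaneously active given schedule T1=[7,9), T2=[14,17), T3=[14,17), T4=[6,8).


Check each time point for overlaps:
  t=7: 2 tasks active (T1, T4)
Max concurrent = 2


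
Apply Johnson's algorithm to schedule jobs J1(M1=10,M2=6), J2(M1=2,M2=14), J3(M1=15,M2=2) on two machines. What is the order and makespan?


Johnson's rule:
Group 1 (M1≤M2, sort by M1): ['J2']
Group 2 (M1>M2, sort desc M2): ['J1', 'J3']
Sequence: J2 → J1 → J3
Makespan calculation:
  J2: M1 done=2, M2 done=16
  J1: M1 done=12, M2 done=22
  J3: M1 done=27, M2 done=29
= Sequence: J2 → J1 → J3, Makespan: 29


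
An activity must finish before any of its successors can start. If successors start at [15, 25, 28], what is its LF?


LF = min of all successor start times
Successors start at: [15, 25, 28]
LF = min(15, 25, 28)
= 15


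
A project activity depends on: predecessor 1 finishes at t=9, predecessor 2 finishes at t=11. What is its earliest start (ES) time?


ES = max of all predecessor completion times
Predecessors: [9, 11]
ES = max(9, 11)
= 11


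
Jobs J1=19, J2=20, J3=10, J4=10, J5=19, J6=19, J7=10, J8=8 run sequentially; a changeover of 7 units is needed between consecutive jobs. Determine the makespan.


Makespan = Σ processing + (n-1) × setup
= (19 + 20 + 10 + 10 + 19 + 19 + 10 + 8) + (8-1)×7
= 115 + 49
= 164 time units


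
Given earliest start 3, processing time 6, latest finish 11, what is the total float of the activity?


EF = ES + duration = 3 + 6 = 9
LS = LF - duration = 11 - 6 = 5
Total Float = LF - EF = 11 - 9
(or LS - ES = 5 - 3)
= 2


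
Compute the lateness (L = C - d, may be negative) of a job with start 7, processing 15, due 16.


Completion = 7 + 15 = 22
Lateness = C - d = 22 - 16
= 6


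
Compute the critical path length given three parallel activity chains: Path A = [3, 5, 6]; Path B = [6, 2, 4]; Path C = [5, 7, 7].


Path A: 3 + 5 + 6 = 14
Path B: 6 + 2 + 4 = 12
Path C: 5 + 7 + 7 = 19
Critical path = longest = max(14, 12, 19)
= 19 (Path C)


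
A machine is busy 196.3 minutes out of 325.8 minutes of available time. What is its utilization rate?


Utilization = busy / total × 100
= 196.3 / 325.8 × 100
= 60.3%


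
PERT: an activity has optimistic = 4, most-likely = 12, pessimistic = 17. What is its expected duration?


te = (o + 4m + p) / 6
= (4 + 4×12 + 17) / 6
= (4 + 48 + 17) / 6
= 69 / 6
= 11.50


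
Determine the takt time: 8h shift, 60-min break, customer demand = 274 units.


Available = 8×60 - 60 = 420 min
Takt time = 420 / 274
= 1.53 min/unit


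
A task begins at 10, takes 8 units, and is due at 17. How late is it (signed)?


Completion = 10 + 8 = 18
Lateness = C - d = 18 - 17
= 1


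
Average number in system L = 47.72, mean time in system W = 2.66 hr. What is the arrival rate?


Little's law: L = λW → λ = L / W
= 47.72 / 2.66
= 17.94 per hour


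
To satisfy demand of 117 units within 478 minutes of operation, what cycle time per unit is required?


Cycle time = available time / demand
= 478 / 117
= 4.09 min/unit


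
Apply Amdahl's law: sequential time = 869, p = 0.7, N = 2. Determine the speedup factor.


Amdahl's law: T_p = T × ((1-p) + p/N)
= 869 × ((1-0.7) + 0.7/2)
= 869 × (0.30 + 0.3500)
= 869 × 0.6500
= 564.85
Speedup = 869/564.85
= 1.54×


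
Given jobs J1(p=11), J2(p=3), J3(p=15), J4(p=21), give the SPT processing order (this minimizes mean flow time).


SPT: sort by shortest processing time
  J2: p=3
  J1: p=11
  J3: p=15
  J4: p=21
Order: J2 → J1 → J3 → J4


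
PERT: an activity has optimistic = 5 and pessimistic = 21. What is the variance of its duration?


σ² = ((p - o) / 6)² = (p - o)² / 36
= (21 - 5)² / 36
= 16² / 36
= 256 / 36
= 7.1111


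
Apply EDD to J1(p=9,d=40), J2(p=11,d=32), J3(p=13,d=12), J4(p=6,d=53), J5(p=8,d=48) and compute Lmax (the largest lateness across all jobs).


EDD order: J3 → J2 → J1 → J5 → J4
Completion and lateness:
  J3: C=13, d=12, L=13-12=1
  J2: C=24, d=32, L=24-32=-8
  J1: C=33, d=40, L=33-40=-7
  J5: C=41, d=48, L=41-48=-7
  J4: C=47, d=53, L=47-53=-6
Lmax = max(1, -8, -7, -7, -6)
= 1


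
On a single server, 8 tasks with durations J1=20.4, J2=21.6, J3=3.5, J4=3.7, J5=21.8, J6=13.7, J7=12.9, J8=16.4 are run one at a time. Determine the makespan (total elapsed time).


Sequential makespan: sum all processing times
= 20.4 + 21.6 + 3.5 + 3.7 + 21.8 + 13.7 + 12.9 + 16.4
= 114.0 time units


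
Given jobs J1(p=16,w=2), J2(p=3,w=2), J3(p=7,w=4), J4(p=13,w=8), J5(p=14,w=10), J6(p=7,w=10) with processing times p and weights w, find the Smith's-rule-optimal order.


WSPT (Smith's rule): sort by p/w ascending
  J6: p/w = 7/10 = 0.700
  J5: p/w = 14/10 = 1.400
  J2: p/w = 3/2 = 1.500
  J4: p/w = 13/8 = 1.625
  J3: p/w = 7/4 = 1.750
  J1: p/w = 16/2 = 8.000
Order: J6 → J5 → J2 → J4 → J3 → J1


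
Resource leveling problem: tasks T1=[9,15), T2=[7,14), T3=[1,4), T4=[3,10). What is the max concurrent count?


Check each time point for overlaps:
  t=9: 3 tasks active (T1, T2, T4)
Max concurrent = 3


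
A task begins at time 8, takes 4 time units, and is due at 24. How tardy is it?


Completion = start + processing = 8 + 4 = 12
Tardiness = max(0, C - d) = max(0, 12 - 24)
= max(0, -12)
= 0


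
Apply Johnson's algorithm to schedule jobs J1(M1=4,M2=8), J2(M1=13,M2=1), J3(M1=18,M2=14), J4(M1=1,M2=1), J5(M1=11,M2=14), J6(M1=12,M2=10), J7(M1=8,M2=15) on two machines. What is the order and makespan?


Johnson's rule:
Group 1 (M1≤M2, sort by M1): ['J4', 'J1', 'J7', 'J5']
Group 2 (M1>M2, sort desc M2): ['J3', 'J6', 'J2']
Sequence: J4 → J1 → J7 → J5 → J3 → J6 → J2
Makespan calculation:
  J4: M1 done=1, M2 done=2
  J1: M1 done=5, M2 done=13
  J7: M1 done=13, M2 done=28
  J5: M1 done=24, M2 done=42
  J3: M1 done=42, M2 done=56
  J6: M1 done=54, M2 done=66
  J2: M1 done=67, M2 done=68
= Sequence: J4 → J1 → J7 → J5 → J3 → J6 → J2, Makespan: 68


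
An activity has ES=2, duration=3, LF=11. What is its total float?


EF = ES + duration = 2 + 3 = 5
LS = LF - duration = 11 - 3 = 8
Total Float = LF - EF = 11 - 5
(or LS - ES = 8 - 2)
= 6


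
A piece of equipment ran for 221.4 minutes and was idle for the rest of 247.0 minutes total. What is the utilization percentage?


Utilization = busy / total × 100
= 221.4 / 247.0 × 100
= 89.6%


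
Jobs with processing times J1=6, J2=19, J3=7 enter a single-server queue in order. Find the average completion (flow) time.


Completion times:
  J1: completes at 6
  J2: completes at 25
  J3: completes at 32
Sum = 63
Average = 63/3
= 21.00


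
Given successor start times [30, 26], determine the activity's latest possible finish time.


LF = min of all successor start times
Successors start at: [30, 26]
LF = min(30, 26)
= 26


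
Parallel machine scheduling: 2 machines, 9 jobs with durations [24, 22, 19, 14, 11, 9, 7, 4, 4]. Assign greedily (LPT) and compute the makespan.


Jobs (LPT sorted): [24, 22, 19, 14, 11, 9, 7, 4, 4]
Machines: 2
  J=24 → Machine 1 (load: 0+24=24)
  J=22 → Machine 2 (load: 0+22=22)
  J=19 → Machine 2 (load: 22+19=41)
  J=14 → Machine 1 (load: 24+14=38)
  J=11 → Machine 1 (load: 38+11=49)
  J=9 → Machine 2 (load: 41+9=50)
  J=7 → Machine 1 (load: 49+7=56)
  J=4 → Machine 2 (load: 50+4=54)
  J=4 → Machine 2 (load: 54+4=58)
Machine loads: [56, 58]
Makespan = max = 58 time units


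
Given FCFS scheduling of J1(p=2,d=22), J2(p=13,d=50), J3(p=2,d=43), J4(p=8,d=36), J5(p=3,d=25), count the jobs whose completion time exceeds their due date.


Completion vs due date:
  J1: C=2, d=22 → on time
  J2: C=15, d=50 → on time
  J3: C=17, d=43 → on time
  J4: C=25, d=36 → on time
  J5: C=28, d=25 → TARDY
Tardy jobs: J5
Count = 1


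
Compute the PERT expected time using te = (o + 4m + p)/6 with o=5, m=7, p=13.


te = (o + 4m + p) / 6
= (5 + 4×7 + 13) / 6
= (5 + 28 + 13) / 6
= 46 / 6
= 7.67


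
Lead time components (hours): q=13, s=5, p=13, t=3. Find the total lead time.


Lead time = queue + setup + processing + transit
= 13 + 5 + 13 + 3
= 34 hours


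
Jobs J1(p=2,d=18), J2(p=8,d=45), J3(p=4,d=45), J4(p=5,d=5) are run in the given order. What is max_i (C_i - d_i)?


Lateness per job (L = C - d):
  J1: C=2, d=18, L=-16
  J2: C=10, d=45, L=-35
  J3: C=14, d=45, L=-31
  J4: C=19, d=5, L=14
Lmax = max(-16, -35, -31, 14)
= 14


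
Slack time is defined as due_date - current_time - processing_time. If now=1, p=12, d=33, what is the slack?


Slack = due - current_time - processing
= 33 - 1 - 12
= 20


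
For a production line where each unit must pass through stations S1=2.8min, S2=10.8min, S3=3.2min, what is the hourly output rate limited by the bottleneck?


Bottleneck = longest station time
Station times: [2.8, 10.8, 3.2]
Max = 10.8 min
Rate = 60 / 10.8
= 5.56 units/hour (bottleneck: 10.8min)


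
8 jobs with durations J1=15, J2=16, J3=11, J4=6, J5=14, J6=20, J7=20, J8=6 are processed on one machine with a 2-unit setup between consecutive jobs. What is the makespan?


Makespan = Σ processing + (n-1) × setup
= (15 + 16 + 11 + 6 + 14 + 20 + 20 + 6) + (8-1)×2
= 108 + 14
= 122 time units


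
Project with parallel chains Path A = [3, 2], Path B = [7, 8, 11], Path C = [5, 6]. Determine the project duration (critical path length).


Path A: 3 + 2 = 5
Path B: 7 + 8 + 11 = 26
Path C: 5 + 6 = 11
Critical path = longest = max(5, 26, 11)
= 26 (Path B)


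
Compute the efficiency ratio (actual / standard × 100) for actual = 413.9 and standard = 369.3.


Efficiency = (actual / standard) × 100
= (413.9 / 369.3) × 100
= 112.1%


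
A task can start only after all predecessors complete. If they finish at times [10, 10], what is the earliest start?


ES = max of all predecessor completion times
Predecessors: [10, 10]
ES = max(10, 10)
= 10


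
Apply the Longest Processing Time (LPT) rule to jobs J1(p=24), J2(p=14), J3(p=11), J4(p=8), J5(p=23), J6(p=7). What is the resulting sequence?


LPT: sort by longest processing time first
  J1: p=24
  J5: p=23
  J2: p=14
  J3: p=11
  J4: p=8
  J6: p=7
Order: J1 → J5 → J2 → J3 → J4 → J6


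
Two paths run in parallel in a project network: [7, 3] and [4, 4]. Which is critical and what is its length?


Path A: 7 + 3 = 10
Path B: 4 + 4 = 8
Critical path = longest = max(10, 8)
= 10 (Path A)


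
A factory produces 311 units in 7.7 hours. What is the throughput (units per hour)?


Throughput = units / time
= 311 / 7.7
= 40.4 units/hour


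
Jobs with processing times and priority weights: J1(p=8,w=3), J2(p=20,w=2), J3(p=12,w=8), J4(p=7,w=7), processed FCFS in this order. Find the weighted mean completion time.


Completion times:
  J1: C=8, w×C=3×8=24
  J2: C=28, w×C=2×28=56
  J3: C=40, w×C=8×40=320
  J4: C=47, w×C=7×47=329
Sum w×C = 729
Sum w = 20
Weighted avg = 729/20
= 36.45


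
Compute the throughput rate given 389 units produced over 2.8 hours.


Throughput = units / time
= 389 / 2.8
= 138.9 units/hour


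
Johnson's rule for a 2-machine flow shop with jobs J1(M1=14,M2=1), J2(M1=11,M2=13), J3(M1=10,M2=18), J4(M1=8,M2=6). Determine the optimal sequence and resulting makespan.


Johnson's rule:
Group 1 (M1≤M2, sort by M1): ['J3', 'J2']
Group 2 (M1>M2, sort desc M2): ['J4', 'J1']
Sequence: J3 → J2 → J4 → J1
Makespan calculation:
  J3: M1 done=10, M2 done=28
  J2: M1 done=21, M2 done=41
  J4: M1 done=29, M2 done=47
  J1: M1 done=43, M2 done=48
= Sequence: J3 → J2 → J4 → J1, Makespan: 48


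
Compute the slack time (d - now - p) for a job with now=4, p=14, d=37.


Slack = due - current_time - processing
= 37 - 4 - 14
= 19


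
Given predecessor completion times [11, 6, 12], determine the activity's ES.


ES = max of all predecessor completion times
Predecessors: [11, 6, 12]
ES = max(11, 6, 12)
= 12


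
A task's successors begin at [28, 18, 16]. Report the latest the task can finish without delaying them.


LF = min of all successor start times
Successors start at: [28, 18, 16]
LF = min(28, 18, 16)
= 16


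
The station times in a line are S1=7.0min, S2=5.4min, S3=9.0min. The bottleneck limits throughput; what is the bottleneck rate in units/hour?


Bottleneck = longest station time
Station times: [7.0, 5.4, 9.0]
Max = 9.0 min
Rate = 60 / 9.0
= 6.67 units/hour (bottleneck: 9.0min)


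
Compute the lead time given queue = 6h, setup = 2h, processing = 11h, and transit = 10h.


Lead time = queue + setup + processing + transit
= 6 + 2 + 11 + 10
= 29 hours


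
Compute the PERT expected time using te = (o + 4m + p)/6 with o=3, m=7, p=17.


te = (o + 4m + p) / 6
= (3 + 4×7 + 17) / 6
= (3 + 28 + 17) / 6
= 48 / 6
= 8.00


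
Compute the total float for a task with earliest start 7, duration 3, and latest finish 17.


EF = ES + duration = 7 + 3 = 10
LS = LF - duration = 17 - 3 = 14
Total Float = LF - EF = 17 - 10
(or LS - ES = 14 - 7)
= 7


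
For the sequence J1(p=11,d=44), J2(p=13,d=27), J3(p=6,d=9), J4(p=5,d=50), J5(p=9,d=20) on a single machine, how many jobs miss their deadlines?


Completion vs due date:
  J1: C=11, d=44 → on time
  J2: C=24, d=27 → on time
  J3: C=30, d=9 → TARDY
  J4: C=35, d=50 → on time
  J5: C=44, d=20 → TARDY
Tardy jobs: J3, J5
Count = 2


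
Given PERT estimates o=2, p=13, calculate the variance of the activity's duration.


σ² = ((p - o) / 6)² = (p - o)² / 36
= (13 - 2)² / 36
= 11² / 36
= 121 / 36
= 3.3611


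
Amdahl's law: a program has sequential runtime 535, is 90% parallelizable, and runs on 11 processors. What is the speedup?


Amdahl's law: T_p = T × ((1-p) + p/N)
= 535 × ((1-0.9) + 0.9/11)
= 535 × (0.10 + 0.0818)
= 535 × 0.1818
= 97.27
Speedup = 535/97.27
= 5.50×


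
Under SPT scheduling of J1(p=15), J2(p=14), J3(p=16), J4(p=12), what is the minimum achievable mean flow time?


SPT order: J4 → J2 → J1 → J3
Completion times:
  J4: C=12
  J2: C=26
  J1: C=41
  J3: C=57
Sum = 136, n = 4
Mean flow = 136/4
= 34.00


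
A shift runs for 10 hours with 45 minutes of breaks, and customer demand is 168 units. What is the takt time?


Available = 10×60 - 45 = 555 min
Takt time = 555 / 168
= 3.30 min/unit


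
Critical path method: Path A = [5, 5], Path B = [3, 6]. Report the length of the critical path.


Path A: 5 + 5 = 10
Path B: 3 + 6 = 9
Critical path = longest = max(10, 9)
= 10 (Path A)


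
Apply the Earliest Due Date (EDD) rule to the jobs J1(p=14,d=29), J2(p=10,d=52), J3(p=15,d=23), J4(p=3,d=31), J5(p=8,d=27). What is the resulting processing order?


EDD: sort by earliest due date
  J3: d=23, p=15
  J5: d=27, p=8
  J1: d=29, p=14
  J4: d=31, p=3
  J2: d=52, p=10
Order: J3 → J5 → J1 → J4 → J2


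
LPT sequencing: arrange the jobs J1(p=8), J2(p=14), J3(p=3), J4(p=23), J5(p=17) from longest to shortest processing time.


LPT: sort by longest processing time first
  J4: p=23
  J5: p=17
  J2: p=14
  J1: p=8
  J3: p=3
Order: J4 → J5 → J2 → J1 → J3


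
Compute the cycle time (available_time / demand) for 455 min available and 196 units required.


Cycle time = available time / demand
= 455 / 196
= 2.32 min/unit


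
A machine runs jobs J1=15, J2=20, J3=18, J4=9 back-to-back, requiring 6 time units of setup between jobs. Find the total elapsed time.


Makespan = Σ processing + (n-1) × setup
= (15 + 20 + 18 + 9) + (4-1)×6
= 62 + 18
= 80 time units


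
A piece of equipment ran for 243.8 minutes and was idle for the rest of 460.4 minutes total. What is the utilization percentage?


Utilization = busy / total × 100
= 243.8 / 460.4 × 100
= 53.0%


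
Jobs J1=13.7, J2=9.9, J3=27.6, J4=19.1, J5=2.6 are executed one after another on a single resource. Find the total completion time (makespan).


Sequential makespan: sum all processing times
= 13.7 + 9.9 + 27.6 + 19.1 + 2.6
= 72.9 time units


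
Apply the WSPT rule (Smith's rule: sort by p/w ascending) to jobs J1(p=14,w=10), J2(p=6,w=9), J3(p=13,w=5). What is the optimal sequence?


WSPT (Smith's rule): sort by p/w ascending
  J2: p/w = 6/9 = 0.667
  J1: p/w = 14/10 = 1.400
  J3: p/w = 13/5 = 2.600
Order: J2 → J1 → J3


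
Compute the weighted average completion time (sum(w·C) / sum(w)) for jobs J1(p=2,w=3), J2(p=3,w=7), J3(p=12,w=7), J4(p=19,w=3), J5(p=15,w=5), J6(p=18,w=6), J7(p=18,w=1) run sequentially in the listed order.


Completion times:
  J1: C=2, w×C=3×2=6
  J2: C=5, w×C=7×5=35
  J3: C=17, w×C=7×17=119
  J4: C=36, w×C=3×36=108
  J5: C=51, w×C=5×51=255
  J6: C=69, w×C=6×69=414
  J7: C=87, w×C=1×87=87
Sum w×C = 1024
Sum w = 32
Weighted avg = 1024/32
= 32.00


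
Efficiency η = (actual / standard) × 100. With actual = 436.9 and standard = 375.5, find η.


Efficiency = (actual / standard) × 100
= (436.9 / 375.5) × 100
= 116.4%


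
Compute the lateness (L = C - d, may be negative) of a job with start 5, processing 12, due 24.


Completion = 5 + 12 = 17
Lateness = C - d = 17 - 24
= -7


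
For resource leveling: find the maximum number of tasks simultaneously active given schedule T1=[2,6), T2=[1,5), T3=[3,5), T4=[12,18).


Check each time point for overlaps:
  t=3: 3 tasks active (T1, T2, T3)
Max concurrent = 3


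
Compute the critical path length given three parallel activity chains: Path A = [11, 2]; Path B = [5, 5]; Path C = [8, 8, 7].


Path A: 11 + 2 = 13
Path B: 5 + 5 = 10
Path C: 8 + 8 + 7 = 23
Critical path = longest = max(13, 10, 23)
= 23 (Path C)


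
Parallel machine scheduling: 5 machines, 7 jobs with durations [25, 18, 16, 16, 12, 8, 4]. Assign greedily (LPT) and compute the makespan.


Jobs (LPT sorted): [25, 18, 16, 16, 12, 8, 4]
Machines: 5
  J=25 → Machine 1 (load: 0+25=25)
  J=18 → Machine 2 (load: 0+18=18)
  J=16 → Machine 3 (load: 0+16=16)
  J=16 → Machine 4 (load: 0+16=16)
  J=12 → Machine 5 (load: 0+12=12)
  J=8 → Machine 5 (load: 12+8=20)
  J=4 → Machine 3 (load: 16+4=20)
Machine loads: [25, 18, 20, 16, 20]
Makespan = max = 25 time units


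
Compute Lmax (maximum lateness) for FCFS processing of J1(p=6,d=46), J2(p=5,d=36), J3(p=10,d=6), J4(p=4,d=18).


Lateness per job (L = C - d):
  J1: C=6, d=46, L=-40
  J2: C=11, d=36, L=-25
  J3: C=21, d=6, L=15
  J4: C=25, d=18, L=7
Lmax = max(-40, -25, 15, 7)
= 15


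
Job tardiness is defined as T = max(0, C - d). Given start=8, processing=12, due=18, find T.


Completion = start + processing = 8 + 12 = 20
Tardiness = max(0, C - d) = max(0, 20 - 18)
= max(0, 2)
= 2


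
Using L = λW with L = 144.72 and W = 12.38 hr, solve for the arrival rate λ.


Little's law: L = λW → λ = L / W
= 144.72 / 12.38
= 11.69 per hour


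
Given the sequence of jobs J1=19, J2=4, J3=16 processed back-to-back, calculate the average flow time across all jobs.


Completion times:
  J1: completes at 19
  J2: completes at 23
  J3: completes at 39
Sum = 81
Average = 81/3
= 27.00


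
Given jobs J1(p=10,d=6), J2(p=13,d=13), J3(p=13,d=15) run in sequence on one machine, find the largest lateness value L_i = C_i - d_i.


Lateness per job (L = C - d):
  J1: C=10, d=6, L=4
  J2: C=23, d=13, L=10
  J3: C=36, d=15, L=21
Lmax = max(4, 10, 21)
= 21


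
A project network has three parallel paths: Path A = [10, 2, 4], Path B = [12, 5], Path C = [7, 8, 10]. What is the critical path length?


Path A: 10 + 2 + 4 = 16
Path B: 12 + 5 = 17
Path C: 7 + 8 + 10 = 25
Critical path = longest = max(16, 17, 25)
= 25 (Path C)


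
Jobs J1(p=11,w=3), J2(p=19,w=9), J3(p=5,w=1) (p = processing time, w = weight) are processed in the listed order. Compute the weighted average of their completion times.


Completion times:
  J1: C=11, w×C=3×11=33
  J2: C=30, w×C=9×30=270
  J3: C=35, w×C=1×35=35
Sum w×C = 338
Sum w = 13
Weighted avg = 338/13
= 26.00


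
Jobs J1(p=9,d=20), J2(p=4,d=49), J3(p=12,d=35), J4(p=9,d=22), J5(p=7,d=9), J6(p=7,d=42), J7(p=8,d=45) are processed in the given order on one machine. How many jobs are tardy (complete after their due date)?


Completion vs due date:
  J1: C=9, d=20 → on time
  J2: C=13, d=49 → on time
  J3: C=25, d=35 → on time
  J4: C=34, d=22 → TARDY
  J5: C=41, d=9 → TARDY
  J6: C=48, d=42 → TARDY
  J7: C=56, d=45 → TARDY
Tardy jobs: J4, J5, J6, J7
Count = 4


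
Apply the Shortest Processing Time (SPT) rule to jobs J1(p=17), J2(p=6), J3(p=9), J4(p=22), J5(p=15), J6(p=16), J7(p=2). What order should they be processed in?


SPT: sort by shortest processing time
  J7: p=2
  J2: p=6
  J3: p=9
  J5: p=15
  J6: p=16
  J1: p=17
  J4: p=22
Order: J7 → J2 → J3 → J5 → J6 → J1 → J4


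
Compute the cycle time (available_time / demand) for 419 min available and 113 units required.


Cycle time = available time / demand
= 419 / 113
= 3.71 min/unit


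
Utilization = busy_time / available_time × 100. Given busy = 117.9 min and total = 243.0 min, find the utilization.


Utilization = busy / total × 100
= 117.9 / 243.0 × 100
= 48.5%


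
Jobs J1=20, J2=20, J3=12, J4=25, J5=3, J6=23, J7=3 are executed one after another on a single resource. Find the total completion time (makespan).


Sequential makespan: sum all processing times
= 20 + 20 + 12 + 25 + 3 + 23 + 3
= 106 time units


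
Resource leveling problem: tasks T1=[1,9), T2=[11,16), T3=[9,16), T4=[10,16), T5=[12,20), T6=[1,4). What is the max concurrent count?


Check each time point for overlaps:
  t=12: 4 tasks active (T2, T3, T4, T5)
Max concurrent = 4


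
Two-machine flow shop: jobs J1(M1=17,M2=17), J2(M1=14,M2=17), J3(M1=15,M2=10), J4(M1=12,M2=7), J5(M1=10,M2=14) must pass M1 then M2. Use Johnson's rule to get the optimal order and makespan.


Johnson's rule:
Group 1 (M1≤M2, sort by M1): ['J5', 'J2', 'J1']
Group 2 (M1>M2, sort desc M2): ['J3', 'J4']
Sequence: J5 → J2 → J1 → J3 → J4
Makespan calculation:
  J5: M1 done=10, M2 done=24
  J2: M1 done=24, M2 done=41
  J1: M1 done=41, M2 done=58
  J3: M1 done=56, M2 done=68
  J4: M1 done=68, M2 done=75
= Sequence: J5 → J2 → J1 → J3 → J4, Makespan: 75


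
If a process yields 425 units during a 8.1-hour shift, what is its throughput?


Throughput = units / time
= 425 / 8.1
= 52.5 units/hour


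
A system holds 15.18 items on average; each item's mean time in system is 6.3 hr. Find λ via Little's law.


Little's law: L = λW → λ = L / W
= 15.18 / 6.3
= 2.41 per hour


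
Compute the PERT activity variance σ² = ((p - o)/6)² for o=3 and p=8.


σ² = ((p - o) / 6)² = (p - o)² / 36
= (8 - 3)² / 36
= 5² / 36
= 25 / 36
= 0.6944


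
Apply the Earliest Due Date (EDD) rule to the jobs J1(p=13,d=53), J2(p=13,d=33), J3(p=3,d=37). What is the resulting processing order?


EDD: sort by earliest due date
  J2: d=33, p=13
  J3: d=37, p=3
  J1: d=53, p=13
Order: J2 → J3 → J1


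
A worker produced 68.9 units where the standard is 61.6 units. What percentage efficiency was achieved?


Efficiency = (actual / standard) × 100
= (68.9 / 61.6) × 100
= 111.9%


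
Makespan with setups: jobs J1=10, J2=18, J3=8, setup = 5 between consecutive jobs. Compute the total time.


Makespan = Σ processing + (n-1) × setup
= (10 + 18 + 8) + (3-1)×5
= 36 + 10
= 46 time units


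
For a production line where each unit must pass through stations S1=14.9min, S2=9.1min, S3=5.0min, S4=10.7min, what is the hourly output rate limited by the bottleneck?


Bottleneck = longest station time
Station times: [14.9, 9.1, 5.0, 10.7]
Max = 14.9 min
Rate = 60 / 14.9
= 4.03 units/hour (bottleneck: 14.9min)


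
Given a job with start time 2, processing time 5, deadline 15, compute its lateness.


Completion = 2 + 5 = 7
Lateness = C - d = 7 - 15
= -8


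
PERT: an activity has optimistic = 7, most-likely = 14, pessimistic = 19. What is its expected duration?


te = (o + 4m + p) / 6
= (7 + 4×14 + 19) / 6
= (7 + 56 + 19) / 6
= 82 / 6
= 13.67


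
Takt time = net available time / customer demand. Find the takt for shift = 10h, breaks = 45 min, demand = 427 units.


Available = 10×60 - 45 = 555 min
Takt time = 555 / 427
= 1.30 min/unit


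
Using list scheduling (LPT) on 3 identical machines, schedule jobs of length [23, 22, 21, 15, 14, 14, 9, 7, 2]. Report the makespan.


Jobs (LPT sorted): [23, 22, 21, 15, 14, 14, 9, 7, 2]
Machines: 3
  J=23 → Machine 1 (load: 0+23=23)
  J=22 → Machine 2 (load: 0+22=22)
  J=21 → Machine 3 (load: 0+21=21)
  J=15 → Machine 3 (load: 21+15=36)
  J=14 → Machine 2 (load: 22+14=36)
  J=14 → Machine 1 (load: 23+14=37)
  J=9 → Machine 2 (load: 36+9=45)
  J=7 → Machine 3 (load: 36+7=43)
  J=2 → Machine 1 (load: 37+2=39)
Machine loads: [39, 45, 43]
Makespan = max = 45 time units


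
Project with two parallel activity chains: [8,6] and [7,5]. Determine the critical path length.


Path A: 8 + 6 = 14
Path B: 7 + 5 = 12
Critical path = longest = max(14, 12)
= 14 (Path A)


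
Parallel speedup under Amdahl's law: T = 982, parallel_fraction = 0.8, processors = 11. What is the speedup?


Amdahl's law: T_p = T × ((1-p) + p/N)
= 982 × ((1-0.8) + 0.8/11)
= 982 × (0.20 + 0.0727)
= 982 × 0.2727
= 267.82
Speedup = 982/267.82
= 3.67×


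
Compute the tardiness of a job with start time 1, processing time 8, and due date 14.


Completion = start + processing = 1 + 8 = 9
Tardiness = max(0, C - d) = max(0, 9 - 14)
= max(0, -5)
= 0


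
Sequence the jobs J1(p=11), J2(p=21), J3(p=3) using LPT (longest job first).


LPT: sort by longest processing time first
  J2: p=21
  J1: p=11
  J3: p=3
Order: J2 → J1 → J3


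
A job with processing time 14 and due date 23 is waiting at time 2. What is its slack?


Slack = due - current_time - processing
= 23 - 2 - 14
= 7


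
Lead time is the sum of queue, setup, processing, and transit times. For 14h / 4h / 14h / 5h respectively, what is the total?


Lead time = queue + setup + processing + transit
= 14 + 4 + 14 + 5
= 37 hours


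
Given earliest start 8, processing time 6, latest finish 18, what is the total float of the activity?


EF = ES + duration = 8 + 6 = 14
LS = LF - duration = 18 - 6 = 12
Total Float = LF - EF = 18 - 14
(or LS - ES = 12 - 8)
= 4


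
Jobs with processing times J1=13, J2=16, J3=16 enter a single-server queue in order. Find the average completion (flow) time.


Completion times:
  J1: completes at 13
  J2: completes at 29
  J3: completes at 45
Sum = 87
Average = 87/3
= 29.00


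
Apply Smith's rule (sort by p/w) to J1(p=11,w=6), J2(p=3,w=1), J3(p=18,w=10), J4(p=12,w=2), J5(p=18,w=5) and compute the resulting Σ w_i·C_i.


WSPT order (by p/w): J3 → J1 → J2 → J5 → J4
  J3: C=18, w·C=10×18=180
  J1: C=29, w·C=6×29=174
  J2: C=32, w·C=1×32=32
  J5: C=50, w·C=5×50=250
  J4: C=62, w·C=2×62=124
Σ w·C = 760
= 760


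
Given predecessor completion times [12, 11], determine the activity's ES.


ES = max of all predecessor completion times
Predecessors: [12, 11]
ES = max(12, 11)
= 12


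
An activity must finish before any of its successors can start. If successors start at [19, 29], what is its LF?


LF = min of all successor start times
Successors start at: [19, 29]
LF = min(19, 29)
= 19


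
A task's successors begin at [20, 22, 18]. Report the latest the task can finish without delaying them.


LF = min of all successor start times
Successors start at: [20, 22, 18]
LF = min(20, 22, 18)
= 18


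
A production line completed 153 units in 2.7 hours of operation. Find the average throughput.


Throughput = units / time
= 153 / 2.7
= 56.7 units/hour


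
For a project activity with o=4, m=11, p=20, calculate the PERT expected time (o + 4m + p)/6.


te = (o + 4m + p) / 6
= (4 + 4×11 + 20) / 6
= (4 + 44 + 20) / 6
= 68 / 6
= 11.33


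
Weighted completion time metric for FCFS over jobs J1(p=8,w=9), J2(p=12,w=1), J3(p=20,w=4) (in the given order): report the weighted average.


Completion times:
  J1: C=8, w×C=9×8=72
  J2: C=20, w×C=1×20=20
  J3: C=40, w×C=4×40=160
Sum w×C = 252
Sum w = 14
Weighted avg = 252/14
= 18.00


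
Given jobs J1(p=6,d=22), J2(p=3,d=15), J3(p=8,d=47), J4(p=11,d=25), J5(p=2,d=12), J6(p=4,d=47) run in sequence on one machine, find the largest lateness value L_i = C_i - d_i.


Lateness per job (L = C - d):
  J1: C=6, d=22, L=-16
  J2: C=9, d=15, L=-6
  J3: C=17, d=47, L=-30
  J4: C=28, d=25, L=3
  J5: C=30, d=12, L=18
  J6: C=34, d=47, L=-13
Lmax = max(-16, -6, -30, 3, 18, -13)
= 18


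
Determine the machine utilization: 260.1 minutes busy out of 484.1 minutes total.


Utilization = busy / total × 100
= 260.1 / 484.1 × 100
= 53.7%


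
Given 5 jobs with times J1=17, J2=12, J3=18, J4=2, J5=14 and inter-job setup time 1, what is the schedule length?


Makespan = Σ processing + (n-1) × setup
= (17 + 12 + 18 + 2 + 14) + (5-1)×1
= 63 + 4
= 67 time units


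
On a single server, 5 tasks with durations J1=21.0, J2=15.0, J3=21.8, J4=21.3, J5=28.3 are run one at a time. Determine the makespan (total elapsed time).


Sequential makespan: sum all processing times
= 21.0 + 15.0 + 21.8 + 21.3 + 28.3
= 107.4 time units


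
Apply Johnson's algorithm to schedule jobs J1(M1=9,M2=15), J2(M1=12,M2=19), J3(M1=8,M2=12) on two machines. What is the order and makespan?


Johnson's rule:
Group 1 (M1≤M2, sort by M1): ['J3', 'J1', 'J2']
Group 2 (M1>M2, sort desc M2): []
Sequence: J3 → J1 → J2
Makespan calculation:
  J3: M1 done=8, M2 done=20
  J1: M1 done=17, M2 done=35
  J2: M1 done=29, M2 done=54
= Sequence: J3 → J1 → J2, Makespan: 54


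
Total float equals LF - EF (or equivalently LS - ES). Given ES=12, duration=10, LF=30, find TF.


EF = ES + duration = 12 + 10 = 22
LS = LF - duration = 30 - 10 = 20
Total Float = LF - EF = 30 - 22
(or LS - ES = 20 - 12)
= 8


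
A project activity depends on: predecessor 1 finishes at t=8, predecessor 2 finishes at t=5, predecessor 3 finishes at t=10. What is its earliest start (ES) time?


ES = max of all predecessor completion times
Predecessors: [8, 5, 10]
ES = max(8, 5, 10)
= 10
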